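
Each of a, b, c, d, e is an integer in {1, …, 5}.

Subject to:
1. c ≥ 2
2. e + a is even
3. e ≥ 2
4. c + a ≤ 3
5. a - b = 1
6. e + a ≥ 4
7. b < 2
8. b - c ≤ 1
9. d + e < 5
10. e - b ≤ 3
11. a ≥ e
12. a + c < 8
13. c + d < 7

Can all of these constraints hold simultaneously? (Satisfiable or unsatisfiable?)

From constraint 1: c ≥ 2. From constraints 3 and 11: a ≥ e ≥ 2. Hence c + a ≥ 4. But constraint 4 requires c + a ≤ 3, and 3 < 4. Contradiction.

Unsatisfiable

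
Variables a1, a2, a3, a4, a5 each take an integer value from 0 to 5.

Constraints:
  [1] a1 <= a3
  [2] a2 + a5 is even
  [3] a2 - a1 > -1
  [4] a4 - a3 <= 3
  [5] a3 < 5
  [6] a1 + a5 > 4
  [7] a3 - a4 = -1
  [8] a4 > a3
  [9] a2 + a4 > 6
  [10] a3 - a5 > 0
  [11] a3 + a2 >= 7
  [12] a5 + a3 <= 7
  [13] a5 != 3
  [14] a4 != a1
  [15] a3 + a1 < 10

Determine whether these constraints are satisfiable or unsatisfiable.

Satisfiable

One satisfying assignment is a1 = 4, a2 = 4, a3 = 4, a4 = 5, a5 = 2.
For the less obvious constraints — constraint 3: a2 - a1 = 0; constraint 4: a4 - a3 = 1 — and the others hold by inspection.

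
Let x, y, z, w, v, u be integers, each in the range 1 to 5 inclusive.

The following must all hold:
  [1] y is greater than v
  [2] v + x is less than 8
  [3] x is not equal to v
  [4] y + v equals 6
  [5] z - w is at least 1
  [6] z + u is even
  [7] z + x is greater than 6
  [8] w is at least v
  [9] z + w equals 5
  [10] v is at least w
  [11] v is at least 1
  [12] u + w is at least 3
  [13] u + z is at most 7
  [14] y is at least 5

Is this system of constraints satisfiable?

Satisfiable

Take x = 4, y = 5, z = 4, w = 1, v = 1, u = 2. Then constraint 2: v + x = 5; constraint 4: y + v = 6, and every other listed constraint is also met.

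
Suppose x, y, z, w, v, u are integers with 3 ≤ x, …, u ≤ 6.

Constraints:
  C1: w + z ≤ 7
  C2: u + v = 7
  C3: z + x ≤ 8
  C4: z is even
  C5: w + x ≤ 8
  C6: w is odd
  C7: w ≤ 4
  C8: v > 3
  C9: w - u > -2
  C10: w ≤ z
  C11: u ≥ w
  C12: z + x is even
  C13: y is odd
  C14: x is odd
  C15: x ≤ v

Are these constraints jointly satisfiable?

Constraint 4 makes z even and constraint 14 makes x odd, so z + x must be odd. Constraint 12 says z + x is even — contradiction.

Unsatisfiable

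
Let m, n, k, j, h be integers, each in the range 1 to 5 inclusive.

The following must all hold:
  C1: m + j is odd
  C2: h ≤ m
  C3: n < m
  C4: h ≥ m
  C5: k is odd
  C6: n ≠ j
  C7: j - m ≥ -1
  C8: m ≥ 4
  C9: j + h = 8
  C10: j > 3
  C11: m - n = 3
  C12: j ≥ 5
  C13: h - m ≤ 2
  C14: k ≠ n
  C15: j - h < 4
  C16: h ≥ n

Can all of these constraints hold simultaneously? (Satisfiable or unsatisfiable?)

From constraint 12: j ≥ 5. From constraints 4 and 8: h ≥ m ≥ 4. Hence j + h ≥ 9. But constraint 9 requires j + h = 8, and 8 < 9. Contradiction.

Unsatisfiable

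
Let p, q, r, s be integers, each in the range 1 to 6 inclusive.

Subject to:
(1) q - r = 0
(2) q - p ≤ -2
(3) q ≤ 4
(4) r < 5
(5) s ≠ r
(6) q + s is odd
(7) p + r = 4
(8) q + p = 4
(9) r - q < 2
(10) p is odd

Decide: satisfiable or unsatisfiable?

The assignment p = 3, q = 1, r = 1, s = 4 works:
  constraint 1 holds since q - r = 0.
  constraint 2 holds since q - p = -2.
The rest check out directly.

Satisfiable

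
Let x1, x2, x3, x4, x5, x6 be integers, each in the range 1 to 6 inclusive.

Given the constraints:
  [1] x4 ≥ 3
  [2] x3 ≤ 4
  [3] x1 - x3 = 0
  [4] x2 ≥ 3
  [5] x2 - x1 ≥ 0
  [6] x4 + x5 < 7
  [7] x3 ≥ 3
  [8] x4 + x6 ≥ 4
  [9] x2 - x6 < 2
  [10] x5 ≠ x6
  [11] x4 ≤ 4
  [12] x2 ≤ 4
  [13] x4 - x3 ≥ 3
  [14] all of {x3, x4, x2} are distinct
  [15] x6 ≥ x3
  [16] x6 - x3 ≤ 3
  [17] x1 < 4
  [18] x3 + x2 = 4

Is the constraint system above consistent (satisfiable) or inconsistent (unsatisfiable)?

Constraints 1, 2, 4, 7, 11, and 12 confine each of x3, x4, x2 to the 2 values {3, 4}.
Constraint 14 requires all 3 of them to be distinct, but only 2 values are available — impossible by the pigeonhole principle.

Unsatisfiable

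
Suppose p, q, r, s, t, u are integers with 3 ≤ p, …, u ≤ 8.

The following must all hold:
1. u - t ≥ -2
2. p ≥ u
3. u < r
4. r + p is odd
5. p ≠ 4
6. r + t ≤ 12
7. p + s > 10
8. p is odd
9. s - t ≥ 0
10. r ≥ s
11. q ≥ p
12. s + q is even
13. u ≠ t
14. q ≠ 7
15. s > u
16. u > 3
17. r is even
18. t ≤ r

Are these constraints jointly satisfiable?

Satisfiable

Setting (p, q, r, s, t, u) = (5, 8, 6, 6, 4, 5) satisfies everything: constraint 1: u - t = 1; constraint 6: r + t = 10, and the others follow.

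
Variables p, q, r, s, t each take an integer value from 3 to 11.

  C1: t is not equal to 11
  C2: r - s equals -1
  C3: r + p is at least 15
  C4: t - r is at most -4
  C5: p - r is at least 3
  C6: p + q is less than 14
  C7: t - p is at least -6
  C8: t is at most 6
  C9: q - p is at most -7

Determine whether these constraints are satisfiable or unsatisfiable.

Unsatisfiable

Constraints 4, 5, and 7 give t − p ≥ -6, p − r ≥ 3, r − t ≥ 4.
Adding all 3 inequalities: the left sides telescope to 0, and the right sides sum to (-6) + 3 + 4 = 1. So 0 ≥ 1, which is false.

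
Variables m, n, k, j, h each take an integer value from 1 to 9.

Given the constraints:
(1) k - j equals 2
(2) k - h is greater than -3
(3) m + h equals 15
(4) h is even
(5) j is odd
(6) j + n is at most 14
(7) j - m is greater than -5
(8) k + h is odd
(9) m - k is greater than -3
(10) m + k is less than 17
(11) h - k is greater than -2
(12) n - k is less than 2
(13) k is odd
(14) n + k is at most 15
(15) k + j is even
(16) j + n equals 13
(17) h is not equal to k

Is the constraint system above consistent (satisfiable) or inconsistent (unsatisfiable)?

One satisfying assignment is m = 7, n = 8, k = 7, j = 5, h = 8.
For the less obvious constraints — constraint 1: k - j = 2; constraint 2: k - h = -1 — and the others hold by inspection.

Satisfiable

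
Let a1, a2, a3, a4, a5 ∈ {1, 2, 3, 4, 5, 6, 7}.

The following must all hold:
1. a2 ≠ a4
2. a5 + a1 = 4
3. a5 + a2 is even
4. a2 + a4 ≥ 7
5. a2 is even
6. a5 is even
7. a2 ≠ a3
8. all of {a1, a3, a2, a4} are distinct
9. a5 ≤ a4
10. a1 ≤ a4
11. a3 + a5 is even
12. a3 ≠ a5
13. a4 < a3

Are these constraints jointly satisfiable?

Satisfiable

Setting (a1, a2, a3, a4, a5) = (2, 4, 6, 3, 2) satisfies everything: constraint 2: a5 + a1 = 4; constraint 4: a2 + a4 = 7; constraint 8: values 2, 6, 4, 3 are distinct, and the others follow.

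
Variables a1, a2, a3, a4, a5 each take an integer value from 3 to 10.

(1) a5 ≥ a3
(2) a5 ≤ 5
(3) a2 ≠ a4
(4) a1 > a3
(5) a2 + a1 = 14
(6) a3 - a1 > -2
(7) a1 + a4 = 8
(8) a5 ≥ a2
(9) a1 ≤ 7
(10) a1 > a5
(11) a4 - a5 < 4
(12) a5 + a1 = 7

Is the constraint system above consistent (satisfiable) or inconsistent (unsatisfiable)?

Unsatisfiable

From constraints 2 and 8: a2 ≤ a5 ≤ 5. From constraint 9: a1 ≤ 7. Hence a2 + a1 ≤ 12. But constraint 5 requires a2 + a1 = 14, and 14 > 12. Contradiction.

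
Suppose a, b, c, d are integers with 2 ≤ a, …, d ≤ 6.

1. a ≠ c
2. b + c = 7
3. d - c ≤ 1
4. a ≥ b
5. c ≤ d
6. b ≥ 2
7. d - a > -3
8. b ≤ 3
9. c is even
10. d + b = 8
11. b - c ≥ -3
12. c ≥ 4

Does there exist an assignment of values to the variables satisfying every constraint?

Satisfiable

Setting (a, b, c, d) = (5, 3, 4, 5) satisfies everything: constraint 2: b + c = 7; constraint 3: d - c = 1, and the others follow.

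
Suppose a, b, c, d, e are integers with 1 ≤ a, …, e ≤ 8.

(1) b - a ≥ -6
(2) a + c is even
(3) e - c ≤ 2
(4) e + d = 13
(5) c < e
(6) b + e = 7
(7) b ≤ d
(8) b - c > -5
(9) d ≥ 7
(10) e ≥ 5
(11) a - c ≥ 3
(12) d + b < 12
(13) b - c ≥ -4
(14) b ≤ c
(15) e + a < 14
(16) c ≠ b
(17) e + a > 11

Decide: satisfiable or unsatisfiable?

Satisfiable

The assignment a = 8, b = 2, c = 4, d = 8, e = 5 works:
  constraint 1 holds since b - a = -6.
  constraint 3 holds since e - c = 1.
  constraint 4 holds since e + d = 13.
The rest check out directly.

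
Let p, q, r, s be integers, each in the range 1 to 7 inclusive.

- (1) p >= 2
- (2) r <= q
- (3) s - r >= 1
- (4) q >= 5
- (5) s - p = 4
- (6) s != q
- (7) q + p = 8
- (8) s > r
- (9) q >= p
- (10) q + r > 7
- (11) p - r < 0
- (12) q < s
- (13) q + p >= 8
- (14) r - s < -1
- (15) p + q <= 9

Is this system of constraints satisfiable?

Satisfiable

One satisfying assignment is p = 3, q = 5, r = 5, s = 7.
For the less obvious constraints — constraint 3: s - r = 2; constraint 5: s - p = 4 — and the others hold by inspection.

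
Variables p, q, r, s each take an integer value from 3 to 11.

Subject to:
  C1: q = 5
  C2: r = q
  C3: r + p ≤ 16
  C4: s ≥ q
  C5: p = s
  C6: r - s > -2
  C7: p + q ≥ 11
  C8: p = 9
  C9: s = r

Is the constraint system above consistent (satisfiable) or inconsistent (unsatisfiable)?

Constraint 8 fixes p = 9 and constraint 1 fixes q = 5. Constraints 2, 5, and 9 give p = s = r = q, so p = q. But 9 ≠ 5 — contradiction.

Unsatisfiable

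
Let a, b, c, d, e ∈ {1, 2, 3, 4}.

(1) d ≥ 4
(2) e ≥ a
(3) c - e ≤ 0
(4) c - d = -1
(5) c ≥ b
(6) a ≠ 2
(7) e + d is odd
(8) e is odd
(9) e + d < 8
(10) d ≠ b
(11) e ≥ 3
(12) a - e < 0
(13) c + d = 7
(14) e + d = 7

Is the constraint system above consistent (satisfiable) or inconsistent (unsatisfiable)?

Satisfiable

One satisfying assignment is a = 1, b = 1, c = 3, d = 4, e = 3.
For the less obvious constraints — constraint 3: c - e = 0; constraint 4: c - d = -1 — and the others hold by inspection.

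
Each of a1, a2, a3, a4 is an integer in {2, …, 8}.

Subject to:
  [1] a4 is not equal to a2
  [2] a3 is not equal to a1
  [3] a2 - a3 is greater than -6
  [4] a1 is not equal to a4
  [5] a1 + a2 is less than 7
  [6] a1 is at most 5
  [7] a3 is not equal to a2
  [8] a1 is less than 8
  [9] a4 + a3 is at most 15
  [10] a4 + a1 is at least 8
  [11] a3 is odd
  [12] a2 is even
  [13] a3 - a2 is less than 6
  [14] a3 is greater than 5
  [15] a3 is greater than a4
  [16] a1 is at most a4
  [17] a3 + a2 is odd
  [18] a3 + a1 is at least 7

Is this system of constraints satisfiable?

Setting (a1, a2, a3, a4) = (2, 2, 7, 6) satisfies everything: constraint 3: a2 - a3 = -5; constraint 5: a1 + a2 = 4, and the others follow.

Satisfiable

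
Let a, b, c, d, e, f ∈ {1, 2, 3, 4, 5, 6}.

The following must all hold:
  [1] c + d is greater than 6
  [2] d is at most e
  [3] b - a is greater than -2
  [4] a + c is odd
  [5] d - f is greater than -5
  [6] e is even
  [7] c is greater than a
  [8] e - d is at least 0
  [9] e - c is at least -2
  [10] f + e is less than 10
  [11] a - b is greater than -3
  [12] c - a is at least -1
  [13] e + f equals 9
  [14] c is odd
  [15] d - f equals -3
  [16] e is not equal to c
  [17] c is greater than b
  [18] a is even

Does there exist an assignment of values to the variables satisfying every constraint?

Try a = 4, b = 4, c = 5, d = 2, e = 4, f = 5.
Check constraint 1: c + d = 7; constraint 3: b - a = 0; constraint 5: d - f = -3. The remaining constraints are straightforward to verify.

Satisfiable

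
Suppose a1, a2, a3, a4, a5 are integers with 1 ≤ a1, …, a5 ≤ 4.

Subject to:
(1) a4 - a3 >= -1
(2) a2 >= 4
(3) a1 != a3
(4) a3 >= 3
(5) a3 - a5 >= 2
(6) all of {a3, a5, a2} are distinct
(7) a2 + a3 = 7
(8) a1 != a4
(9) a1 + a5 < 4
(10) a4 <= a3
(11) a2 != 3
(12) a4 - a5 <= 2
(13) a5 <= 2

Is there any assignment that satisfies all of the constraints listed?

Satisfiable

Setting (a1, a2, a3, a4, a5) = (1, 4, 3, 3, 1) satisfies everything: constraint 1: a4 - a3 = 0; constraint 5: a3 - a5 = 2, and the others follow.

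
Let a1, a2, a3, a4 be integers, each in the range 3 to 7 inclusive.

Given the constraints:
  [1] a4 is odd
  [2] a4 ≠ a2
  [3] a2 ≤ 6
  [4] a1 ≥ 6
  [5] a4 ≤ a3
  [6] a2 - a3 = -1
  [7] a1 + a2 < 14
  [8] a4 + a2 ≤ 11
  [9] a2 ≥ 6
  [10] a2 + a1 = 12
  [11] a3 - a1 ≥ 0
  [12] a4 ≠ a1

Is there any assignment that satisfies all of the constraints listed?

Try a1 = 6, a2 = 6, a3 = 7, a4 = 3.
Check constraint 6: a2 - a3 = -1; constraint 7: a1 + a2 = 12; constraint 8: a4 + a2 = 9. The remaining constraints are straightforward to verify.

Satisfiable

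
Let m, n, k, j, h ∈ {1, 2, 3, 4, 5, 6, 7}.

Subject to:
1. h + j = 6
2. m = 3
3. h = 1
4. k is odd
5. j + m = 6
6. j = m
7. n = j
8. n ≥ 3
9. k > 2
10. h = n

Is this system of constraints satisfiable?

Unsatisfiable

Constraint 3 fixes h = 1 and constraint 2 fixes m = 3. Constraints 6, 7, and 10 give h = n = j = m, so h = m. But 1 ≠ 3 — contradiction.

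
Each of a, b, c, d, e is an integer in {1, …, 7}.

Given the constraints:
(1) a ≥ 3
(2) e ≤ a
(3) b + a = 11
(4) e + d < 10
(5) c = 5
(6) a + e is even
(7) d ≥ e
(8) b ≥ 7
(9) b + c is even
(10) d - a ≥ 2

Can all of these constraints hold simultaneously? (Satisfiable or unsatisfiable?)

Try a = 4, b = 7, c = 5, d = 7, e = 2.
Check constraint 3: b + a = 11; constraint 4: e + d = 9. The remaining constraints are straightforward to verify.

Satisfiable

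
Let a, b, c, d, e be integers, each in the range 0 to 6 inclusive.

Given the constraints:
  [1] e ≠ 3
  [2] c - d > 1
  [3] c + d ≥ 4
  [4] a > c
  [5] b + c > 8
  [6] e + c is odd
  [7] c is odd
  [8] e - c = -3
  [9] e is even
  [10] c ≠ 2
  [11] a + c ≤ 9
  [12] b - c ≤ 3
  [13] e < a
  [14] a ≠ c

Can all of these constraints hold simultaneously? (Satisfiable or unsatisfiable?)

Satisfiable

The assignment a = 4, b = 6, c = 3, d = 1, e = 0 works:
  constraint 2 holds since c - d = 2.
  constraint 3 holds since c + d = 4.
The rest check out directly.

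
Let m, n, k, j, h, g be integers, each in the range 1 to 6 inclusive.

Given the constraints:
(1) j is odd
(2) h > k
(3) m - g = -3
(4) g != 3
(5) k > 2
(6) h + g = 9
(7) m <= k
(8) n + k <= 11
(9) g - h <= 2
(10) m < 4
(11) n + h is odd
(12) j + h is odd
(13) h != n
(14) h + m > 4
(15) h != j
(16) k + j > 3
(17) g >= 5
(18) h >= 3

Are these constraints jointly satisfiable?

Take m = 2, n = 5, k = 3, j = 3, h = 4, g = 5. Then constraint 3: m - g = -3; constraint 6: h + g = 9; constraint 8: n + k = 8, and every other listed constraint is also met.

Satisfiable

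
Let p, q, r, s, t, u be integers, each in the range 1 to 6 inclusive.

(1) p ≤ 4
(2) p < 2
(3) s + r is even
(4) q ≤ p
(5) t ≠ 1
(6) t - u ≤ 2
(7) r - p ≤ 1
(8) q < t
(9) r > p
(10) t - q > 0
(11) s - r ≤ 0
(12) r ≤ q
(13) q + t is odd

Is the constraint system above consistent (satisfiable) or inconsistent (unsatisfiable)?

Constraints 4, 9, and 12 give r ≤ q, q ≤ p, p < r. Chaining: r ≤ q ≤ p < r, which forces r < r — impossible.

Unsatisfiable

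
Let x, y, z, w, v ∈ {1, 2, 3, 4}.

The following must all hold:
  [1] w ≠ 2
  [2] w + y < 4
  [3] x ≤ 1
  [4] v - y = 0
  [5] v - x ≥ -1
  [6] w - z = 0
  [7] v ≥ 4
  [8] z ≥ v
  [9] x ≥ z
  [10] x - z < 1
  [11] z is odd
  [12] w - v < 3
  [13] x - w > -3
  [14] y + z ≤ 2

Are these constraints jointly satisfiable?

Unsatisfiable

From constraints 7 and 8: z ≥ v and v ≥ 4, so z ≥ 4. From constraints 3 and 9: z ≤ x and x ≤ 1, so z ≤ 1. But 1 < 4, so no value of z works.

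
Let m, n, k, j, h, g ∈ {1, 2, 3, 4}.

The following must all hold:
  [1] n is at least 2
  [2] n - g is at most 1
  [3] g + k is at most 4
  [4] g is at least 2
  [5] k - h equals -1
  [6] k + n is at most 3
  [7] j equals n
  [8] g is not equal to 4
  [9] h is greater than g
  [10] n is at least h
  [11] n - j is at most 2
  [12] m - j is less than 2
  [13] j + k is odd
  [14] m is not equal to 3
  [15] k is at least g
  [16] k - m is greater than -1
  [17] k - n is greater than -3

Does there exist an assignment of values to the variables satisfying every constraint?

From constraints 4 and 15: k ≥ g ≥ 2. From constraint 1: n ≥ 2. Hence k + n ≥ 4. But constraint 6 requires k + n ≤ 3, and 3 < 4. Contradiction.

Unsatisfiable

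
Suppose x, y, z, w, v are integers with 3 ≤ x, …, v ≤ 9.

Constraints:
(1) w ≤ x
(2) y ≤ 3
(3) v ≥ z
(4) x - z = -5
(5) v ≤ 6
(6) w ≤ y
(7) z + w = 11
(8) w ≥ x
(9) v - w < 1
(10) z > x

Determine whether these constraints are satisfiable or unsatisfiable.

From constraints 3 and 5: z ≤ v ≤ 6. From constraints 2 and 6: w ≤ y ≤ 3. Hence z + w ≤ 9. But constraint 7 requires z + w = 11, and 11 > 9. Contradiction.

Unsatisfiable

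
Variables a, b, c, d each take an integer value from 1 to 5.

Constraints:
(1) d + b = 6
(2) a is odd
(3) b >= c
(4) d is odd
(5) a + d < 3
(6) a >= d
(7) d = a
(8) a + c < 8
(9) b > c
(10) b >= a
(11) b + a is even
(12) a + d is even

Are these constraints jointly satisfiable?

Take a = 1, b = 5, c = 4, d = 1. Then constraint 1: d + b = 6; constraint 5: a + d = 2, and every other listed constraint is also met.

Satisfiable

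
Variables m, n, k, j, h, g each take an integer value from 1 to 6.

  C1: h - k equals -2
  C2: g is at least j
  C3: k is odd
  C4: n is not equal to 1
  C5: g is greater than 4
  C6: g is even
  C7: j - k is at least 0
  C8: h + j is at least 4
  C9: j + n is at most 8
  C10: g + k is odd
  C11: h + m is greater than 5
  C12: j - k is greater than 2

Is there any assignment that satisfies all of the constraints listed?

One satisfying assignment is m = 6, n = 2, k = 3, j = 6, h = 1, g = 6.
For the less obvious constraints — constraint 1: h - k = -2; constraint 7: j - k = 3 — and the others hold by inspection.

Satisfiable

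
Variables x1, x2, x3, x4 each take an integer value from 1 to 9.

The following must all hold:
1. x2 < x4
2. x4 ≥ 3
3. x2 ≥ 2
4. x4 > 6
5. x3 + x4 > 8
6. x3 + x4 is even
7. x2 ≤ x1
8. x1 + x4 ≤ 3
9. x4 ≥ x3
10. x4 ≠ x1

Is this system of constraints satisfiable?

From constraints 3 and 7: x1 ≥ x2 ≥ 2. From constraint 2: x4 ≥ 3. Hence x1 + x4 ≥ 5. But constraint 8 requires x1 + x4 ≤ 3, and 3 < 5. Contradiction.

Unsatisfiable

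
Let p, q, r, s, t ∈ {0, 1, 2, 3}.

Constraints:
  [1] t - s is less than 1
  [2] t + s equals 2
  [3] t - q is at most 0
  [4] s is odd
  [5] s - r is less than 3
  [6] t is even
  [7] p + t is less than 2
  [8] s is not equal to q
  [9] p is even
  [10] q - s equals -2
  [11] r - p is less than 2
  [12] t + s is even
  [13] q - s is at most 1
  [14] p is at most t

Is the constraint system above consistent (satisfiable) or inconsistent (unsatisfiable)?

Unsatisfiable

Constraint 6 makes t even and constraint 4 makes s odd, so t + s must be odd. Constraint 12 says t + s is even — contradiction.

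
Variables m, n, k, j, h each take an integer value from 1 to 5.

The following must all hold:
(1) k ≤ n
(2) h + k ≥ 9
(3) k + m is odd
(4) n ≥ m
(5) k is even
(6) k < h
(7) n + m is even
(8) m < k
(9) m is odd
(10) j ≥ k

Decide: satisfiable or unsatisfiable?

Satisfiable

The assignment m = 1, n = 5, k = 4, j = 4, h = 5 works:
  constraint 2 holds since h + k = 9.
  constraint 3 holds since k + m = 5 is odd.
The rest check out directly.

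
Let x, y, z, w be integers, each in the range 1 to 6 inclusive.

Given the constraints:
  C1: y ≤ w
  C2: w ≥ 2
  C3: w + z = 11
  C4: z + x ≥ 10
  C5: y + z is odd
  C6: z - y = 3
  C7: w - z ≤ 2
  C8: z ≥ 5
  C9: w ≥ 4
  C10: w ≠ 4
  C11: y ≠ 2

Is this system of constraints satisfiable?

Satisfiable

The assignment x = 5, y = 3, z = 6, w = 5 works:
  constraint 3 holds since w + z = 11.
  constraint 4 holds since z + x = 11.
  constraint 6 holds since z - y = 3.
The rest check out directly.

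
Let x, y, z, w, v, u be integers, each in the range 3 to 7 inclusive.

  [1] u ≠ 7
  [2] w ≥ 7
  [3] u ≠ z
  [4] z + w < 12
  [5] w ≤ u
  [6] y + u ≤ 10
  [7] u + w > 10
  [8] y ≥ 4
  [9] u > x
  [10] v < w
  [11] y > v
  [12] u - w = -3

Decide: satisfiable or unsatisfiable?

From constraint 8: y ≥ 4. From constraints 2 and 5: u ≥ w ≥ 7. Hence y + u ≥ 11. But constraint 6 requires y + u ≤ 10, and 10 < 11. Contradiction.

Unsatisfiable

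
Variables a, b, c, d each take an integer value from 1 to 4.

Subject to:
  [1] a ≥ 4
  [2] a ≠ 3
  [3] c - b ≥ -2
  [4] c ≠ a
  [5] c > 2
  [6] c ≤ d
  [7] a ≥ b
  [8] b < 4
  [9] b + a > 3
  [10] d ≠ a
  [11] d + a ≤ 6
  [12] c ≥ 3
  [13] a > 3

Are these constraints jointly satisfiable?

Unsatisfiable

From constraints 6 and 12: d ≥ c ≥ 3. From constraint 1: a ≥ 4. Hence d + a ≥ 7. But constraint 11 requires d + a ≤ 6, and 6 < 7. Contradiction.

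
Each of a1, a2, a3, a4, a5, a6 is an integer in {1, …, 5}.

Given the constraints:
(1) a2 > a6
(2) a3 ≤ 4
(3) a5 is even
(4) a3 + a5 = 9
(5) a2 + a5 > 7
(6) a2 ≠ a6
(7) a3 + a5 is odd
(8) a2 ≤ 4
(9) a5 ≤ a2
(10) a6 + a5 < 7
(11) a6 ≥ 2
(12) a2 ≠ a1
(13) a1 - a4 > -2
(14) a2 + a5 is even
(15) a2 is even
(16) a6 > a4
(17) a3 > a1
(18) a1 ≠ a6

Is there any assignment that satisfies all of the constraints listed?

Unsatisfiable

From constraint 2: a3 ≤ 4. From constraints 8 and 9: a5 ≤ a2 ≤ 4. Hence a3 + a5 ≤ 8. But constraint 4 requires a3 + a5 = 9, and 9 > 8. Contradiction.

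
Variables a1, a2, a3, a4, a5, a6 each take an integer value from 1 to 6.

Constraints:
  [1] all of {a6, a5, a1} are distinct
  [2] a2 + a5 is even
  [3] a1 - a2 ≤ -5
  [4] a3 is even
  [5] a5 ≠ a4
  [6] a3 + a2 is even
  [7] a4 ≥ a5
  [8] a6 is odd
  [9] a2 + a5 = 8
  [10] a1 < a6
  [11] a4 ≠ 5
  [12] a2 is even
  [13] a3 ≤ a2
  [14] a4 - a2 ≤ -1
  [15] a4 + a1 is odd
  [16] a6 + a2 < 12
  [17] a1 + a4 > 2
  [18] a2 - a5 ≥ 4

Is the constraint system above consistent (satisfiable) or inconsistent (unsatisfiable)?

Setting (a1, a2, a3, a4, a5, a6) = (1, 6, 6, 4, 2, 3) satisfies everything: constraint 3: a1 - a2 = -5; constraint 9: a2 + a5 = 8, and the others follow.

Satisfiable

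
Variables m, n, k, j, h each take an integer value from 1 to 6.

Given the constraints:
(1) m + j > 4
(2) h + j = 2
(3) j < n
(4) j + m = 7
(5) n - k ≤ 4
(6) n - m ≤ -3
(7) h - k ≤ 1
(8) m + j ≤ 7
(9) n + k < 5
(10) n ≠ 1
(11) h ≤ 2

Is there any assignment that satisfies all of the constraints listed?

The assignment m = 6, n = 2, k = 1, j = 1, h = 1 works:
  constraint 1 holds since m + j = 7.
  constraint 2 holds since h + j = 2.
  constraint 4 holds since j + m = 7.
The rest check out directly.

Satisfiable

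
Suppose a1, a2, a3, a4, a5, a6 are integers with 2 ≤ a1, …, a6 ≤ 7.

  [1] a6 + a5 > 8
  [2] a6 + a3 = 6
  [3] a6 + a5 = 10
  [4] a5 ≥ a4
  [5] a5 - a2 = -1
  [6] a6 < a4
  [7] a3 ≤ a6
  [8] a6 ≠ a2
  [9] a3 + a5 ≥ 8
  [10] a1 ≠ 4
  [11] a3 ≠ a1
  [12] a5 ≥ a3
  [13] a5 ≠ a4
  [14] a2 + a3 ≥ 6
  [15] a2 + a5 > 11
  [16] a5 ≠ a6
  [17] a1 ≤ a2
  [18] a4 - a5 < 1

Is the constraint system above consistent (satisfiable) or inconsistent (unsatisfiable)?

Satisfiable

Take a1 = 5, a2 = 7, a3 = 2, a4 = 5, a5 = 6, a6 = 4. Then constraint 1: a6 + a5 = 10; constraint 2: a6 + a3 = 6; constraint 3: a6 + a5 = 10, and every other listed constraint is also met.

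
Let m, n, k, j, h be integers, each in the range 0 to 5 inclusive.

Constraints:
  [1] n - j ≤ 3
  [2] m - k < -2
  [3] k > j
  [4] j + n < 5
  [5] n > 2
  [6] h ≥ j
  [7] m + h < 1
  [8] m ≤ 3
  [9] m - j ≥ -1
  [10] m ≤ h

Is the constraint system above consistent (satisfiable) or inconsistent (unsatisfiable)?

Satisfiable

Take m = 0, n = 3, k = 5, j = 0, h = 0. Then constraint 1: n - j = 3; constraint 2: m - k = -5; constraint 4: j + n = 3, and every other listed constraint is also met.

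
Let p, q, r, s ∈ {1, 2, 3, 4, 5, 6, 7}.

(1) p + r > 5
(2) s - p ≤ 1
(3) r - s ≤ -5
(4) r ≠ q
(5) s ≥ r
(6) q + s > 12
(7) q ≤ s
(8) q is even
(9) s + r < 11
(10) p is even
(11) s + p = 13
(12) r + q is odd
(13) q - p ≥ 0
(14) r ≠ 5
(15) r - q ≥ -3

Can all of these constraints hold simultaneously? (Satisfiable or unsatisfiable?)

Constraints 2, 3, 13, and 15 give s − r ≥ 5, r − q ≥ -3, q − p ≥ 0, p − s ≥ -1.
Adding all 4 inequalities: the left sides telescope to 0, and the right sides sum to 5 + (-3) + 0 + (-1) = 1. So 0 ≥ 1, which is false.

Unsatisfiable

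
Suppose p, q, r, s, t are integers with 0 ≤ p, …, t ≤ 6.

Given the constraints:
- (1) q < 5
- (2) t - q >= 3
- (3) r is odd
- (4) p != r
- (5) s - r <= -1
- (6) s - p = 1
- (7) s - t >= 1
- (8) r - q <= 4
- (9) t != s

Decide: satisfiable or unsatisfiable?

Unsatisfiable

Constraints 2, 5, 7, and 8 give r − s ≥ 1, s − t ≥ 1, t − q ≥ 3, q − r ≥ -4.
Adding all 4 inequalities: the left sides telescope to 0, and the right sides sum to 1 + 1 + 3 + (-4) = 1. So 0 ≥ 1, which is false.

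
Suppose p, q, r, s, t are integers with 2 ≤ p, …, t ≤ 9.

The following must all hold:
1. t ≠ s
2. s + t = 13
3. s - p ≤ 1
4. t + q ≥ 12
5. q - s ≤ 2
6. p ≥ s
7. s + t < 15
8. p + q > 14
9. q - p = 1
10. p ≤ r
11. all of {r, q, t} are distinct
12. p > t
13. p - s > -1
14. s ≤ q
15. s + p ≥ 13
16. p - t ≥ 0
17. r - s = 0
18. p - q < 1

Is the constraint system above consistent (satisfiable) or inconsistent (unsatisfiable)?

One satisfying assignment is p = 7, q = 8, r = 7, s = 7, t = 6.
For the less obvious constraints — constraint 2: s + t = 13; constraint 3: s - p = 0 — and the others hold by inspection.

Satisfiable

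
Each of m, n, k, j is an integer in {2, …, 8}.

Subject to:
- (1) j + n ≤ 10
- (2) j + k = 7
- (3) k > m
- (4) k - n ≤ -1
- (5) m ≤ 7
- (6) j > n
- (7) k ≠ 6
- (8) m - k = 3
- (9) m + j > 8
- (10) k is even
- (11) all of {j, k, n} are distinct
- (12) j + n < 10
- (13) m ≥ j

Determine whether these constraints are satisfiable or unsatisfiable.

Unsatisfiable

Constraints 3, 4, 6, and 13 give k < n, n < j, j ≤ m, m < k. Chaining: k < n < j ≤ m < k, which forces k < k — impossible.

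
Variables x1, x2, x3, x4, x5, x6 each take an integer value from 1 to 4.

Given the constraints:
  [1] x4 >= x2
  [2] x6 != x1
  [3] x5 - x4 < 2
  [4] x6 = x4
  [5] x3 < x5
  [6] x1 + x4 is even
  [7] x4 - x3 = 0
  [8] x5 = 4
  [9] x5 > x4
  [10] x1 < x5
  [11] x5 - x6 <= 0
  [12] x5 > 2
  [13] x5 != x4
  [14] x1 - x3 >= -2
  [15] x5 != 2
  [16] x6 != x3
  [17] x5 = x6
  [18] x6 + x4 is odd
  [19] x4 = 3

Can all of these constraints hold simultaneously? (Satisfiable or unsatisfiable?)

Constraint 8 fixes x5 = 4 and constraint 19 fixes x4 = 3. Constraints 4 and 17 give x5 = x6 = x4, so x5 = x4. But 4 ≠ 3 — contradiction.

Unsatisfiable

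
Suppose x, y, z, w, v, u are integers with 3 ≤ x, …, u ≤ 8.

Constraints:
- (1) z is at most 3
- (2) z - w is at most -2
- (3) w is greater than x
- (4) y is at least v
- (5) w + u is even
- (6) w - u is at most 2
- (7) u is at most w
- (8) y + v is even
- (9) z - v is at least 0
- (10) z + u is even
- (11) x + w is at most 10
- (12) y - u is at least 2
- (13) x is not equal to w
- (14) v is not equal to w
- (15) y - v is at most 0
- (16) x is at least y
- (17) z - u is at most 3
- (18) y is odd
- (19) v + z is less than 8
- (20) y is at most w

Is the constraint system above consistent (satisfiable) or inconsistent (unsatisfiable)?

Unsatisfiable

Constraints 2, 6, 9, 12, and 15 give z − v ≥ 0, v − y ≥ 0, y − u ≥ 2, u − w ≥ -2, w − z ≥ 2.
Adding all 5 inequalities: the left sides telescope to 0, and the right sides sum to 0 + 0 + 2 + (-2) + 2 = 2. So 0 ≥ 2, which is false.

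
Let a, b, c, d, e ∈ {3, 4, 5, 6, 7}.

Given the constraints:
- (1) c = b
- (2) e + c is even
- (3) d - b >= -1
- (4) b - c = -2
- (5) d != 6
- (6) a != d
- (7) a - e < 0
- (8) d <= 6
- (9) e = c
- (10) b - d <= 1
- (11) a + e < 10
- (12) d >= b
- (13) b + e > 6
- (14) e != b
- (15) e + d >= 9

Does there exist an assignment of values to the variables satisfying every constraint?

Unsatisfiable

From constraints 1 and 9, e = c = b, so e = b. But constraint 14 says e ≠ b. Contradiction.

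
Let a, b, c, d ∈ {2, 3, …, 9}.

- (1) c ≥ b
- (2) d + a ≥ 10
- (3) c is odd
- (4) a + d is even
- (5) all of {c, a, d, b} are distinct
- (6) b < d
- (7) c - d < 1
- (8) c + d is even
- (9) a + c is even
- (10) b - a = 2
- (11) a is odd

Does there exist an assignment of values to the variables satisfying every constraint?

Setting (a, b, c, d) = (3, 5, 7, 9) satisfies everything: constraint 2: d + a = 12; constraint 7: c - d = -2, and the others follow.

Satisfiable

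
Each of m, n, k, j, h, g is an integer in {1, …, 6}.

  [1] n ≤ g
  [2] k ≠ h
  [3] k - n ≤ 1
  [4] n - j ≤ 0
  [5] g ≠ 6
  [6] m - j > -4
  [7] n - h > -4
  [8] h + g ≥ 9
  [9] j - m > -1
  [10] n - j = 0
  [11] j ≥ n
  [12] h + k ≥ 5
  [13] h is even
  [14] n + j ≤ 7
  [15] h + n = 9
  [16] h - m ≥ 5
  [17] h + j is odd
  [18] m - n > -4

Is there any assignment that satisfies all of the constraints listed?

The assignment m = 1, n = 3, k = 1, j = 3, h = 6, g = 3 works:
  constraint 3 holds since k - n = -2.
  constraint 4 holds since n - j = 0.
  constraint 6 holds since m - j = -2.
The rest check out directly.

Satisfiable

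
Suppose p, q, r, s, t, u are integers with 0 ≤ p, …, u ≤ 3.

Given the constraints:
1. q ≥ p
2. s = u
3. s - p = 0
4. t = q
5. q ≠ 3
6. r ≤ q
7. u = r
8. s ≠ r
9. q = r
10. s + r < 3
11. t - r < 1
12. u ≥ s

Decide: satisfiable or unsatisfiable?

Unsatisfiable

From constraints 2 and 7, s = u = r, so s = r. But constraint 8 says s ≠ r. Contradiction.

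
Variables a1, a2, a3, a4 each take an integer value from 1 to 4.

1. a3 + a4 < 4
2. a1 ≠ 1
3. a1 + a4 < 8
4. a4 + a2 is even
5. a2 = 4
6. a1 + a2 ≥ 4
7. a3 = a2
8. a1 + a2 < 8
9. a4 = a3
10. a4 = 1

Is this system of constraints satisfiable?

Unsatisfiable

Constraint 10 fixes a4 = 1 and constraint 5 fixes a2 = 4. Constraints 7 and 9 give a4 = a3 = a2, so a4 = a2. But 1 ≠ 4 — contradiction.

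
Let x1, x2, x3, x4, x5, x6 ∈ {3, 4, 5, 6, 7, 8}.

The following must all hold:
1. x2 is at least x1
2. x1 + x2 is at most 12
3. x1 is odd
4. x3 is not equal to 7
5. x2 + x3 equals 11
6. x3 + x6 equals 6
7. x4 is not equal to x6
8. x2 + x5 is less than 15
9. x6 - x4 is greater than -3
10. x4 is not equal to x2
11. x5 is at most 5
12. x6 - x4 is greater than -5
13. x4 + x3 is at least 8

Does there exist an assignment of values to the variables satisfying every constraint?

Satisfiable

Try x1 = 3, x2 = 8, x3 = 3, x4 = 5, x5 = 5, x6 = 3.
Check constraint 2: x1 + x2 = 11; constraint 5: x2 + x3 = 11; constraint 6: x3 + x6 = 6. The remaining constraints are straightforward to verify.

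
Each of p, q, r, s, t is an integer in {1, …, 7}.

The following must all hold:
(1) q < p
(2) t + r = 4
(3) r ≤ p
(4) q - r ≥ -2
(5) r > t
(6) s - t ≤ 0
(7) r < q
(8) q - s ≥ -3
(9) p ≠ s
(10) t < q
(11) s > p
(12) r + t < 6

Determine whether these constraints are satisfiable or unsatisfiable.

Unsatisfiable

Constraints 1, 5, 6, 7, and 11 give s ≤ t, t < r, r < q, q < p, p < s. Chaining: s ≤ t < r < q < p < s, which forces s < s — impossible.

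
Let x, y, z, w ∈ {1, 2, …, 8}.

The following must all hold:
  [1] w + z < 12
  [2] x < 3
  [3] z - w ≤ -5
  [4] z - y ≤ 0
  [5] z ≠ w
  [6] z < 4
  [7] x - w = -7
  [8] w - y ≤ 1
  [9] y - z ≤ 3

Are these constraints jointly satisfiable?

Constraints 3, 8, and 9 give y − w ≥ -1, w − z ≥ 5, z − y ≥ -3.
Adding all 3 inequalities: the left sides telescope to 0, and the right sides sum to (-1) + 5 + (-3) = 1. So 0 ≥ 1, which is false.

Unsatisfiable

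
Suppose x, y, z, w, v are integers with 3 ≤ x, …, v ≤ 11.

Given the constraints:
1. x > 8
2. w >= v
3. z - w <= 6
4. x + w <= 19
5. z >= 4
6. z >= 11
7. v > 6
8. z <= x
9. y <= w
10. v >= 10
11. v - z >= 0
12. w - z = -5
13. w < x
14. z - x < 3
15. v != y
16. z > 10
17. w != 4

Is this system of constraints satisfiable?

Unsatisfiable

From constraints 6 and 8: x ≥ z ≥ 11. From constraints 2 and 10: w ≥ v ≥ 10. Hence x + w ≥ 21. But constraint 4 requires x + w ≤ 19, and 19 < 21. Contradiction.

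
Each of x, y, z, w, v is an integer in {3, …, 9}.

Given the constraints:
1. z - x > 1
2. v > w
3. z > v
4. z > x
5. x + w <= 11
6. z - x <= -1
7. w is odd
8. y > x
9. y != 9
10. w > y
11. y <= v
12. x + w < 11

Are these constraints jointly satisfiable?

Unsatisfiable

Constraints 2, 3, 6, 8, and 10 give w < v, v < z, z < x, x < y, y < w. Chaining: w < v < z < x < y < w, which forces w < w — impossible.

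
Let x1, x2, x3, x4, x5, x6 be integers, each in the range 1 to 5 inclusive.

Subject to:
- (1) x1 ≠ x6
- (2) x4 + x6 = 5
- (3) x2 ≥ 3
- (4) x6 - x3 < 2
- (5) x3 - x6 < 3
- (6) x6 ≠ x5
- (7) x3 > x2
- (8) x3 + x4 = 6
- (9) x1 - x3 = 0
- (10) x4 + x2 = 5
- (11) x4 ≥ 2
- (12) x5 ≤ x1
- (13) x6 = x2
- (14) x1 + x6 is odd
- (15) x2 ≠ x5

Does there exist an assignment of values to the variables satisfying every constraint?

Satisfiable

One satisfying assignment is x1 = 4, x2 = 3, x3 = 4, x4 = 2, x5 = 4, x6 = 3.
For the less obvious constraints — constraint 2: x4 + x6 = 5; constraint 4: x6 - x3 = -1; constraint 5: x3 - x6 = 1 — and the others hold by inspection.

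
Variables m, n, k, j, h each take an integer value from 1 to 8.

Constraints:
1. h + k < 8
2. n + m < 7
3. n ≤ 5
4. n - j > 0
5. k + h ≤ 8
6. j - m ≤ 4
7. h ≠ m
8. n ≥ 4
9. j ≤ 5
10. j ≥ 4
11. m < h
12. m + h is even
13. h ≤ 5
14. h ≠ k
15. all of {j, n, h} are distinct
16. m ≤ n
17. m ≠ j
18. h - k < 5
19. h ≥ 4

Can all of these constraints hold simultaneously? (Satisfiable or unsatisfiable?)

Constraints 3, 8, 9, 10, 13, and 19 confine each of j, n, h to the 2 values {4, 5}.
Constraint 15 requires all 3 of them to be distinct, but only 2 values are available — impossible by the pigeonhole principle.

Unsatisfiable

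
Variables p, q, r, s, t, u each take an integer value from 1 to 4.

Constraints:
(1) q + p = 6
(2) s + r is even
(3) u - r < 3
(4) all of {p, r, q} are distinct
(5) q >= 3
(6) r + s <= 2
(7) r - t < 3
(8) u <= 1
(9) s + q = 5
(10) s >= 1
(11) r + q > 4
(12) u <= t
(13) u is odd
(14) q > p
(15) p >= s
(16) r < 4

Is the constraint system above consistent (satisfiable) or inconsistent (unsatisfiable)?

Satisfiable

One satisfying assignment is p = 2, q = 4, r = 1, s = 1, t = 1, u = 1.
For the less obvious constraints — constraint 1: q + p = 6; constraint 3: u - r = 0; constraint 6: r + s = 2 — and the others hold by inspection.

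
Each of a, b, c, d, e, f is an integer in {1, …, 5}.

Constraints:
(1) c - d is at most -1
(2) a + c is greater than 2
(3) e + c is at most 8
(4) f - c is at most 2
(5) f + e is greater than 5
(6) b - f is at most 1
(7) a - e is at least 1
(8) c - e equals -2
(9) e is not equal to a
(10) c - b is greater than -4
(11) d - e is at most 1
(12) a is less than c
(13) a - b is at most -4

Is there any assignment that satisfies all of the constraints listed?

Unsatisfiable

Constraints 1, 4, 6, 7, 11, and 13 give a − e ≥ 1, e − d ≥ -1, d − c ≥ 1, c − f ≥ -2, f − b ≥ -1, b − a ≥ 4.
Adding all 6 inequalities: the left sides telescope to 0, and the right sides sum to 1 + (-1) + 1 + (-2) + (-1) + 4 = 2. So 0 ≥ 2, which is false.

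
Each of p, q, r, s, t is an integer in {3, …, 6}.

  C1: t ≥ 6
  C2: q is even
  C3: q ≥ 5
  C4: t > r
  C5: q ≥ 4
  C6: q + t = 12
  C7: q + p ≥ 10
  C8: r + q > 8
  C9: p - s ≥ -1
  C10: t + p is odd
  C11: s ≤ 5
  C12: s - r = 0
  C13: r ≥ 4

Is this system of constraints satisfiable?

Try p = 5, q = 6, r = 4, s = 4, t = 6.
Check constraint 6: q + t = 12; constraint 7: q + p = 11. The remaining constraints are straightforward to verify.

Satisfiable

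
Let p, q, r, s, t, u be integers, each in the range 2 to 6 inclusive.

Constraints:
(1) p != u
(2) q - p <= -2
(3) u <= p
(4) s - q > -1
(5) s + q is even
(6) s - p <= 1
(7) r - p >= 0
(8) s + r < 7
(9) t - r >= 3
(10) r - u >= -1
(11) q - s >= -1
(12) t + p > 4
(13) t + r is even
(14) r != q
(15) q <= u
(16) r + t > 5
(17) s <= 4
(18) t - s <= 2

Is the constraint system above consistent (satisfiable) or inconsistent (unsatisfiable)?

Unsatisfiable

Constraints 2, 7, 9, 11, and 18 give q − s ≥ -1, s − t ≥ -2, t − r ≥ 3, r − p ≥ 0, p − q ≥ 2.
Adding all 5 inequalities: the left sides telescope to 0, and the right sides sum to (-1) + (-2) + 3 + 0 + 2 = 2. So 0 ≥ 2, which is false.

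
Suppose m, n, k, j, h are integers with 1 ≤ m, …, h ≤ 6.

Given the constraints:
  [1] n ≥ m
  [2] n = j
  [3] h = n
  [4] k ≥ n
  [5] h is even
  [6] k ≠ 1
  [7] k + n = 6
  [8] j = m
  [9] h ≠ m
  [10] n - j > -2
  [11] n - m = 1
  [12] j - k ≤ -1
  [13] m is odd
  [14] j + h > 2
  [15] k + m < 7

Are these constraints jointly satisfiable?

Unsatisfiable

From constraints 2, 3, and 8, h = n = j = m, so h = m. But constraint 9 says h ≠ m. Contradiction.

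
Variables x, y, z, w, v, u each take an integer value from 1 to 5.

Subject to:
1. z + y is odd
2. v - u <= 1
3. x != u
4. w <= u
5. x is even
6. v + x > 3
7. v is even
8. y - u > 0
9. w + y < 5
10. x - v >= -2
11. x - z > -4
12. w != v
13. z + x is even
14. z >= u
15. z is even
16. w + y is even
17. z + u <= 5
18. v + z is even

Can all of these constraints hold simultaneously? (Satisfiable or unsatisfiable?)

Satisfiable

The assignment x = 2, y = 3, z = 4, w = 1, v = 2, u = 1 works:
  constraint 2 holds since v - u = 1.
  constraint 6 holds since v + x = 4.
  constraint 8 holds since y - u = 2.
The rest check out directly.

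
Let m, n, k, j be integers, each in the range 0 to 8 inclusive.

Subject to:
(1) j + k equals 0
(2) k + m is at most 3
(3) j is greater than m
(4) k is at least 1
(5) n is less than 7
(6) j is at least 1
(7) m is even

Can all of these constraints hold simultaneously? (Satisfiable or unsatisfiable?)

From constraint 6: j ≥ 1. From constraint 4: k ≥ 1. Hence j + k ≥ 2. But constraint 1 requires j + k = 0, and 0 < 2. Contradiction.

Unsatisfiable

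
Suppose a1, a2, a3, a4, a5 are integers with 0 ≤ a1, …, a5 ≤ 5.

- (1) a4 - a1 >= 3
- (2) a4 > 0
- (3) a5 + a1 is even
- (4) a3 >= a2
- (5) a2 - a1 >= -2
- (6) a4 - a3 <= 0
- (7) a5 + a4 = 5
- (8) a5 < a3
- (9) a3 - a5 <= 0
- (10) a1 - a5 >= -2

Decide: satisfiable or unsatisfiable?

Unsatisfiable

Constraints 1, 6, 9, and 10 give a4 − a1 ≥ 3, a1 − a5 ≥ -2, a5 − a3 ≥ 0, a3 − a4 ≥ 0.
Adding all 4 inequalities: the left sides telescope to 0, and the right sides sum to 3 + (-2) + 0 + 0 = 1. So 0 ≥ 1, which is false.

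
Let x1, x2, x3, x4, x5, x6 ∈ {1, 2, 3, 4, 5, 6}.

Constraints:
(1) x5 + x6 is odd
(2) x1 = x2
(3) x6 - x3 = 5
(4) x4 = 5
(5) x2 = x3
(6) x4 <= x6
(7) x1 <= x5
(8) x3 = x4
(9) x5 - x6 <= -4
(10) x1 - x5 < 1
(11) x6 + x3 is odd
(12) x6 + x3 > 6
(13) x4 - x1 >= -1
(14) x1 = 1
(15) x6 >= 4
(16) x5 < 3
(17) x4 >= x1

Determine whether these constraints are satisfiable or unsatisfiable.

Constraint 14 fixes x1 = 1 and constraint 4 fixes x4 = 5. Constraints 2, 5, and 8 give x1 = x2 = x3 = x4, so x1 = x4. But 1 ≠ 5 — contradiction.

Unsatisfiable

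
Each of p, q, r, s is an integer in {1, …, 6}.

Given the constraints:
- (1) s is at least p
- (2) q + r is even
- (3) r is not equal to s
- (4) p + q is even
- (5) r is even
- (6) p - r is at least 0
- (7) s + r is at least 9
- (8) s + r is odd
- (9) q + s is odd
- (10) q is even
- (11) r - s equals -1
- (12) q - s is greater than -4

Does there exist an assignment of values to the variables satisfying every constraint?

Satisfiable

Try p = 4, q = 4, r = 4, s = 5.
Check constraint 6: p - r = 0; constraint 7: s + r = 9. The remaining constraints are straightforward to verify.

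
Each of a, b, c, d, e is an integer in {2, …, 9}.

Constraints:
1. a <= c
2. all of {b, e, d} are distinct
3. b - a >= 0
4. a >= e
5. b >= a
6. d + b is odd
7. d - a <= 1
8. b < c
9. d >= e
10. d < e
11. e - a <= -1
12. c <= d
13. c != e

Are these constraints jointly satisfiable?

Constraints 3, 8, 10, 11, and 12 give a ≤ b, b < c, c ≤ d, d < e, e < a. Chaining: a ≤ b < c ≤ d < e < a, which forces a < a — impossible.

Unsatisfiable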